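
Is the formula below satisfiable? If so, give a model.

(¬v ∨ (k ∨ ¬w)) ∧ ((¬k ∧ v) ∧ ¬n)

n = False, w = False, k = False, v = True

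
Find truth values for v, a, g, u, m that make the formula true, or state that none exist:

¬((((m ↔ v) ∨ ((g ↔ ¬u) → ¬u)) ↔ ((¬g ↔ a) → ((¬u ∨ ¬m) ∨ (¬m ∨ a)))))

v = True, a = True, g = False, u = True, m = False

  ¬((((m ↔ v) ∨ ((g ↔ ¬u) → ¬u)) ↔ ((¬g ↔ a) → ((¬u ∨ ¬m) ∨ (¬m ∨ a))))) = True
    ((m ↔ v) ∨ ((g ↔ ¬u) → ¬u)) ↔ ((¬g ↔ a) → ((¬u ∨ ¬m) ∨ (¬m ∨ a))) = False
      (m ↔ v) ∨ ((g ↔ ¬u) → ¬u) = False
        m ↔ v = False
        (g ↔ ¬u) → ¬u = False
          g ↔ ¬u = True
            ¬u = False
          ¬u = False
      (¬g ↔ a) → ((¬u ∨ ¬m) ∨ (¬m ∨ a)) = True
        ¬g ↔ a = True
          ¬g = True
        (¬u ∨ ¬m) ∨ (¬m ∨ a) = True
          ¬u ∨ ¬m = True
            ¬u = False
            ¬m = True
          ¬m ∨ a = True
            ¬m = True
The formula evaluates to True.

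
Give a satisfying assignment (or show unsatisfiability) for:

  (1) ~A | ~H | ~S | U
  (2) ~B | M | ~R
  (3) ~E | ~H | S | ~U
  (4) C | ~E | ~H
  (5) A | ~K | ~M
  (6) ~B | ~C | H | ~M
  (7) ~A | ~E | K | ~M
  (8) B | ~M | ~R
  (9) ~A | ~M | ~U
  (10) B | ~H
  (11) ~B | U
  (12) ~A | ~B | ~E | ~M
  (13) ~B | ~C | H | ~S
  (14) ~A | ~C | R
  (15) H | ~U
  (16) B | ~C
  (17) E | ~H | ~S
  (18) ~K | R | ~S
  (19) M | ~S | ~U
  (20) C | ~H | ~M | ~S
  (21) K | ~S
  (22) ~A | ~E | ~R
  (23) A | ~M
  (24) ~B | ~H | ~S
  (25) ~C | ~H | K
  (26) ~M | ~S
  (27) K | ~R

A = True, R = True, M = False, K = True, H = False, C = False, E = False, B = False, U = False, S = True

Set A = True.
Set R = True.
  then (~A | ~E | ~R) forces E = False.
  then (K | ~R) forces K = True.
Try M = True:
  (B | ~M | ~R) forces B = True.
  (~A | ~M | ~U) forces U = False.
  clause (~B | U) is falsified — backtrack.
So M = False.
  then (~B | M | ~R) forces B = False.
  then (B | ~H) forces H = False.
  then (H | ~U) forces U = False.
  then (B | ~C) forces C = False.
Set S = True.
All clauses satisfied.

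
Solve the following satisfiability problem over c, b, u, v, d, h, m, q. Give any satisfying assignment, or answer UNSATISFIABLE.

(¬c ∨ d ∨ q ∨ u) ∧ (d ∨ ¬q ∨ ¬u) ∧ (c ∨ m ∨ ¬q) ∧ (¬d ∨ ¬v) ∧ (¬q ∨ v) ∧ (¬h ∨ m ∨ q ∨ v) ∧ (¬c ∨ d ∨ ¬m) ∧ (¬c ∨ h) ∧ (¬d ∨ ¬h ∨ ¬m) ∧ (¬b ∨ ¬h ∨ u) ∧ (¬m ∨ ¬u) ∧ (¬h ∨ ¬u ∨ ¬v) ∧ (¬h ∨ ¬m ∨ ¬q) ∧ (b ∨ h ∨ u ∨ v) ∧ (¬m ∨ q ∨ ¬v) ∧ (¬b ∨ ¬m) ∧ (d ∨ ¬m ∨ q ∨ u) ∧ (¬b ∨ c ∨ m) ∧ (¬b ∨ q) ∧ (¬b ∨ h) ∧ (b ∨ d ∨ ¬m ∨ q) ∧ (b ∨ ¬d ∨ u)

c: False; b: False; u: True; v: True; d: False; h: False; m: False; q: False

Set c = False.
Try b = True:
  (¬b ∨ ¬m) forces m = False.
  clause (¬b ∨ c ∨ m) is falsified — backtrack.
So b = False.
Set u = True.
  then (¬m ∨ ¬u) forces m = False.
  then (c ∨ m ∨ ¬q) forces q = False.
Set v = True.
  then (¬d ∨ ¬v) forces d = False.
  then (¬h ∨ ¬u ∨ ¬v) forces h = False.
All clauses satisfied.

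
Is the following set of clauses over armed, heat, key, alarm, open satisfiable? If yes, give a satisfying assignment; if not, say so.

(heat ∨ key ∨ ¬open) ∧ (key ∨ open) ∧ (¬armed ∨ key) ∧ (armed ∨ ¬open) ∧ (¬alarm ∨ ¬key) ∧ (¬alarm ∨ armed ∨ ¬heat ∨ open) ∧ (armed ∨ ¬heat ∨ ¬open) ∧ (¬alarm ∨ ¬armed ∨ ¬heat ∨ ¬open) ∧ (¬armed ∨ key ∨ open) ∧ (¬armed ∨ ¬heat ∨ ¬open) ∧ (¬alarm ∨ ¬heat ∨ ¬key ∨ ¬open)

armed = False; heat = True; key = True; alarm = False; open = False

Set armed = False.
  then (armed ∨ ¬open) forces open = False.
  then (key ∨ open) forces key = True.
  then (¬alarm ∨ ¬key) forces alarm = False.
Set heat = True.
All clauses satisfied.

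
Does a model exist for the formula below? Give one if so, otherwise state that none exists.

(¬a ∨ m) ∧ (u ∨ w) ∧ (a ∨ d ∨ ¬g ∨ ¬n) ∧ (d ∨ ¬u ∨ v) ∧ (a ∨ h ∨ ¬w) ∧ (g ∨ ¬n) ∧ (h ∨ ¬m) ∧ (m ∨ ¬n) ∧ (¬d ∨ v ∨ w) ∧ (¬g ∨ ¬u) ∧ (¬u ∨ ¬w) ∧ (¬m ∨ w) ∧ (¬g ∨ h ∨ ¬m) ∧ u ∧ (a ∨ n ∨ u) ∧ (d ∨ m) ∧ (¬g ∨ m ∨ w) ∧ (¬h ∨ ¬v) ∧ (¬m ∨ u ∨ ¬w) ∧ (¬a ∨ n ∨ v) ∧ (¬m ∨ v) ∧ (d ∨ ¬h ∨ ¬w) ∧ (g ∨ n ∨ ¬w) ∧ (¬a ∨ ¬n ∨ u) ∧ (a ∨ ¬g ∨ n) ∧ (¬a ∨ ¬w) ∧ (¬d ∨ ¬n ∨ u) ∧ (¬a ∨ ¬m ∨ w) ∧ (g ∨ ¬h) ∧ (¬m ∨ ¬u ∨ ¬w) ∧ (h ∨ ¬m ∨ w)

n: False; u: True; m: False; a: False; h: False; w: False; g: False; v: True; d: True

Unit clause (u) forces u = True.
In (¬g ∨ ¬u) only ¬g is left, so g = False.
In (¬u ∨ ¬w) only ¬w is left, so w = False.
In (¬m ∨ w) only ¬m is left, so m = False.
In (d ∨ m) only d is left, so d = True.
In (g ∨ ¬h) only ¬h is left, so h = False.
In (¬a ∨ m) only ¬a is left, so a = False.
In (g ∨ ¬n) only ¬n is left, so n = False.
In (¬d ∨ v ∨ w) only v is left, so v = True.
All clauses satisfied.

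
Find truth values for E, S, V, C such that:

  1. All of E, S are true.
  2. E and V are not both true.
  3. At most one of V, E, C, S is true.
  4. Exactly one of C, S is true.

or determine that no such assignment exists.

Case E = True:
  (1) forces S = True.
  Constraint (3) is violated (E=T, S=T) — contradiction.
Case E = False:
  Constraint (1) is violated (E=F) — contradiction.
Both cases fail — unsatisfiable.

The formula is unsatisfiable.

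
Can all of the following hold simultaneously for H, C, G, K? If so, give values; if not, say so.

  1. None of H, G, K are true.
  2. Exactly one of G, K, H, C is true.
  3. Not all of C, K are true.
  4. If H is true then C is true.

H = False; C = True; G = False; K = False

  (1) {H, G, K}: 0 true — none ✓
  (2) {G, K, H, C}: 1 true — exactly one ✓
  (3) {C, K}: 1/2 true — not all ✓
  (4) H=F ⇒ C: vacuous ✓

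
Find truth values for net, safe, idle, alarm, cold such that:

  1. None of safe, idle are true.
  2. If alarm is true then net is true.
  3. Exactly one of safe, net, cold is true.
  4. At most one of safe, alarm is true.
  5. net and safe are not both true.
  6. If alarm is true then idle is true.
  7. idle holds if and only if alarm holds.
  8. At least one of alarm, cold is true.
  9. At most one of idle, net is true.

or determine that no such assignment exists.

net: False, safe: False, idle: False, alarm: False, cold: True

  (1) {safe, idle}: 0 true — none ✓
  (2) alarm=F ⇒ net: vacuous ✓
  (3) {safe, net, cold}: 1 true — exactly one ✓
  (4) {safe, alarm}: 0 true — at most one ✓
  (5) net=F, safe=F — not both ✓
  (6) alarm=F ⇒ idle: vacuous ✓
  (7) idle=F, alarm=F — same ✓
  (8) {alarm, cold}: 1 true — at least one ✓
  (9) {idle, net}: 0 true — at most one ✓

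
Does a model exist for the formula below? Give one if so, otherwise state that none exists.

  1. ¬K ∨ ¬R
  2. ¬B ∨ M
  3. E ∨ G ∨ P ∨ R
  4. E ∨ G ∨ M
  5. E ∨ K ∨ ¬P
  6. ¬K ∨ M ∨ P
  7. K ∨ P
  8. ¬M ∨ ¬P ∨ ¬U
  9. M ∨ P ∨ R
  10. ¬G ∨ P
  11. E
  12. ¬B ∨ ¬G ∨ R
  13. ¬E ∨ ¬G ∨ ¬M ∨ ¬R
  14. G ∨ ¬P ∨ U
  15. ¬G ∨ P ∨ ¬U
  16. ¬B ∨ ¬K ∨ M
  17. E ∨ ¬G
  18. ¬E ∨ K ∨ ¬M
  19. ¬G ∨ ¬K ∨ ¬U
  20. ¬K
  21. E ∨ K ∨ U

Unit clause (E) forces E = True.
Unit clause (¬K) forces K = False.
In (K ∨ P) only P is left, so P = True.
In (¬E ∨ K ∨ ¬M) only ¬M is left, so M = False.
In (¬B ∨ M) only ¬B is left, so B = False.
Set U = False.
  then (G ∨ ¬P ∨ U) forces G = True.
Set R = False.
All clauses satisfied.

K = False; U = False; G = True; E = True; B = False; M = False; P = True; R = False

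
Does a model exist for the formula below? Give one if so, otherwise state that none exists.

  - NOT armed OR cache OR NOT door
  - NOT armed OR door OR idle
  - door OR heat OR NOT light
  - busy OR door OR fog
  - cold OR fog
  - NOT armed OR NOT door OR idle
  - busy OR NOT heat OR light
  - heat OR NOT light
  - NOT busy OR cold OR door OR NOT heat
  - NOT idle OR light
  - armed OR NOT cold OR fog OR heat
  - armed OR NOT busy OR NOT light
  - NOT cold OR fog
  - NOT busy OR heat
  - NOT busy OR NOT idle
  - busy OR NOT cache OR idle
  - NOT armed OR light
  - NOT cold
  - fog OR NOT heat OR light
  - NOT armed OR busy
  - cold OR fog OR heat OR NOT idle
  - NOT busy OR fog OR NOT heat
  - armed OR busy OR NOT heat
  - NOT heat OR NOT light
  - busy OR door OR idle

door = True; cache = True; busy = True; light = False; fog = True; heat = True; armed = False; cold = False; idle = False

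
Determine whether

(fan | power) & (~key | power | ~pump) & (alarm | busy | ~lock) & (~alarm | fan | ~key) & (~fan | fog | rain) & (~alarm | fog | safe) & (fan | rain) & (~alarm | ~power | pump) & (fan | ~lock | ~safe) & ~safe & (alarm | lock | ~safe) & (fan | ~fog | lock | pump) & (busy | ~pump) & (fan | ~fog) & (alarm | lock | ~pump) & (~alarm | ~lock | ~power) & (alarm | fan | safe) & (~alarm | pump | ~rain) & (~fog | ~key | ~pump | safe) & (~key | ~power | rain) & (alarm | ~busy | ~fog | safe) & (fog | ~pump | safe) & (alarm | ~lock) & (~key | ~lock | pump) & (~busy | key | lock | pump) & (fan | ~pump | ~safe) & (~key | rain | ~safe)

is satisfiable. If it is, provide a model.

rain: True, busy: False, alarm: False, fan: True, power: True, safe: False, key: False, pump: False, lock: False, fog: True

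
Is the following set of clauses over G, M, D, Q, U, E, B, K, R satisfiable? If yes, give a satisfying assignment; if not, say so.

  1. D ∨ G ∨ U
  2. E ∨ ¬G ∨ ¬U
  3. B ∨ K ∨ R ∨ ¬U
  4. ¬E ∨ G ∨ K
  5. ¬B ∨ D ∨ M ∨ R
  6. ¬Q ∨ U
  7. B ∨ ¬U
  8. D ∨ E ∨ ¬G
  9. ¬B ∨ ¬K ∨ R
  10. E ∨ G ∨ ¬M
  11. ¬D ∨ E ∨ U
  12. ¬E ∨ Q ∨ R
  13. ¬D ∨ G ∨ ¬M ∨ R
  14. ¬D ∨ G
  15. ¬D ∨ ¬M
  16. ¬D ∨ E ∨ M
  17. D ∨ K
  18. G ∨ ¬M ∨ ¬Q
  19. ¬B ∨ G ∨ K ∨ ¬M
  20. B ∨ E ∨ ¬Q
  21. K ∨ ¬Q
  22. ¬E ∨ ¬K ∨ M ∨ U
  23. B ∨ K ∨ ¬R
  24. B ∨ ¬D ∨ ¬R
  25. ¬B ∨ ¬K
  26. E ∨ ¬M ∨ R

G = True, M = False, D = True, Q = False, U = True, E = True, B = True, K = False, R = True

Try G = False:
  (¬D ∨ G) forces D = False.
  (D ∨ G ∨ U) forces U = True.
  (B ∨ ¬U) forces B = True.
  (D ∨ K) forces K = True.
  clause (¬B ∨ ¬K) is falsified — backtrack.
So G = True.
Set M = False.
Set D = True.
  then (¬D ∨ E ∨ M) forces E = True.
Set Q = False.
  then (¬E ∨ Q ∨ R) forces R = True.
  then (B ∨ ¬D ∨ ¬R) forces B = True.
  then (¬B ∨ ¬K) forces K = False.
Set U = True.
All clauses satisfied.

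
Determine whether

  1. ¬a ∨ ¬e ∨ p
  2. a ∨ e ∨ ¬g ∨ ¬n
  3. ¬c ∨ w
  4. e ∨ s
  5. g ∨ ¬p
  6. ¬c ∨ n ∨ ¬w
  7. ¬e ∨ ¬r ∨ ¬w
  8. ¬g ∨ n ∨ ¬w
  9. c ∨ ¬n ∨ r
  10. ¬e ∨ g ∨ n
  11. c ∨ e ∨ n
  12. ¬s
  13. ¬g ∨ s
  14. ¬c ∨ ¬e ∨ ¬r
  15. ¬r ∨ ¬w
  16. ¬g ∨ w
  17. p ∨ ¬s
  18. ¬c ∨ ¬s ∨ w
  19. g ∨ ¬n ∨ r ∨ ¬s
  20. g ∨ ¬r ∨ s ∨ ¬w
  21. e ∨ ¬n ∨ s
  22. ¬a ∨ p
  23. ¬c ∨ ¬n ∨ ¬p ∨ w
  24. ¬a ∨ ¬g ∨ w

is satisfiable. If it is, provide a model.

s: False, n: True, a: False, c: False, e: True, w: False, g: False, r: True, p: False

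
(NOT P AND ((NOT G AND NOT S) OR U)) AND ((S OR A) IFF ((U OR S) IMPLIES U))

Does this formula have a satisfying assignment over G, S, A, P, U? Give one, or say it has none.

G = True; S = True; A = True; P = False; U = True

  NOT P AND ((NOT G AND NOT S) OR U) = True
    NOT P = True
    (NOT G AND NOT S) OR U = True
      NOT G AND NOT S = False
        NOT G = False
        NOT S = False
  (S OR A) IFF ((U OR S) IMPLIES U) = True
    S OR A = True
    (U OR S) IMPLIES U = True
      U OR S = True
Both conjuncts True, so the formula holds.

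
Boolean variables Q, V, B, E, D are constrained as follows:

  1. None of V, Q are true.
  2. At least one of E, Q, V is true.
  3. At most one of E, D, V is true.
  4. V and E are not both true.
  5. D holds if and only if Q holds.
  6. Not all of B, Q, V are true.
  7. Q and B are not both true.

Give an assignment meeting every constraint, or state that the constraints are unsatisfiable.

Q: False; V: False; B: False; E: True; D: False

  (1) {V, Q}: 0 true — none ✓
  (2) {E, Q, V}: 1 true — at least one ✓
  (3) {E, D, V}: 1 true — at most one ✓
  (4) V=F, E=T — not both ✓
  (5) D=F, Q=F — same ✓
  (6) {B, Q, V}: 0/3 true — not all ✓
  (7) Q=F, B=F — not both ✓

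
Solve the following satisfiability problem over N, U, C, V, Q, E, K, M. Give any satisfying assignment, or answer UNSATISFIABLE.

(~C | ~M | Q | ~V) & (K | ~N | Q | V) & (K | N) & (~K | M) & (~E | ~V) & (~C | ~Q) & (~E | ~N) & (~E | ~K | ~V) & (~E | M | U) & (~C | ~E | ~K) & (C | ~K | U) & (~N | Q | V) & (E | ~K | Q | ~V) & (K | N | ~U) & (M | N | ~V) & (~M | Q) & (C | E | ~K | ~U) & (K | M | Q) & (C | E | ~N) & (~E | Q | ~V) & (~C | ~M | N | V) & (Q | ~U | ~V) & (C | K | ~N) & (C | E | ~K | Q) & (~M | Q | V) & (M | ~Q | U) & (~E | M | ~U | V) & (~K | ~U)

UNSATISFIABLE

Case C = True:
  (~C | ~Q) forces Q = False.
  (~M | Q) forces M = False.
  (~K | M) forces K = False.
  Clause (K | M | Q) is falsified — contradiction.
Case C = False:
  If K = True:
    (~K | M) forces M = True.
    (C | ~K | U) forces U = True.
    clause (~K | ~U) is falsified.
  If K = False:
    (K | N) forces N = True.
    clause (C | K | ~N) is falsified.
  Every sub-case reaches a contradiction.
Both cases fail, so the formula is unsatisfiable.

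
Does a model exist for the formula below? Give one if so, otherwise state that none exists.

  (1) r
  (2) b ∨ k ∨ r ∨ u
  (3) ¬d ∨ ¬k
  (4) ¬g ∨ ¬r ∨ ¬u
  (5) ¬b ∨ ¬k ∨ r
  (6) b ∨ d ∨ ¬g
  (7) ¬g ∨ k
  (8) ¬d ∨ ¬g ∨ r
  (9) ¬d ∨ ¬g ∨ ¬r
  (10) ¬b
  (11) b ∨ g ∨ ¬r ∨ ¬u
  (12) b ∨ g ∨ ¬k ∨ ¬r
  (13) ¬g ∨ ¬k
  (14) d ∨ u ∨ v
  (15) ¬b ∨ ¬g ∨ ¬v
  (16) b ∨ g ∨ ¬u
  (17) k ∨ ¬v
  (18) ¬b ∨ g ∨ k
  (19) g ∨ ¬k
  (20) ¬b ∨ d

r=T, g=F, d=T, k=F, u=F, b=F, v=F

Unit clause (r) forces r = True.
Unit clause (¬b) forces b = False.
Set g = False.
  then (b ∨ g ∨ ¬r ∨ ¬u) forces u = False.
  then (b ∨ g ∨ ¬k ∨ ¬r) forces k = False.
  then (k ∨ ¬v) forces v = False.
  then (d ∨ u ∨ v) forces d = True.
All clauses satisfied.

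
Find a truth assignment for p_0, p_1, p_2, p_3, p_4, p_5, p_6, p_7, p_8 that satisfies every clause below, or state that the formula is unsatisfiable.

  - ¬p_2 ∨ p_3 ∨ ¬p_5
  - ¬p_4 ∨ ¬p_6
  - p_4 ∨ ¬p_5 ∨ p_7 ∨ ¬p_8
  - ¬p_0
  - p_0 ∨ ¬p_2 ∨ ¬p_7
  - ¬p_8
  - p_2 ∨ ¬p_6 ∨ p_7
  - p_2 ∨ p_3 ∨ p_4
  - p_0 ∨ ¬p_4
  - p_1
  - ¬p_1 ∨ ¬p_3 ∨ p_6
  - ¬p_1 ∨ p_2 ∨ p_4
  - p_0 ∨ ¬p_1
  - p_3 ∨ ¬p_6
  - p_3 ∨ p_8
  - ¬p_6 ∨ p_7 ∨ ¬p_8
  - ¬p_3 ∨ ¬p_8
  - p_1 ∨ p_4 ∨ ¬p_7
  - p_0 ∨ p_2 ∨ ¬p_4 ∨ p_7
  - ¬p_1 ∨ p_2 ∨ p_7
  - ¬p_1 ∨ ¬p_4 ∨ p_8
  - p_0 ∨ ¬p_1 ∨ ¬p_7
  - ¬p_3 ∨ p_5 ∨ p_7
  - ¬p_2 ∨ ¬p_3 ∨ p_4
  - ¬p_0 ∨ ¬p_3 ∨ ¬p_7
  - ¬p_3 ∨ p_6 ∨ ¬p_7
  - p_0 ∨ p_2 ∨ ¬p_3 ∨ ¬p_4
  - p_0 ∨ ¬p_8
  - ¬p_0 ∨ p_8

Case p_1 = True:
  (¬p_0) forces p_0 = False.
  Clause (p_0 ∨ ¬p_1) is falsified — contradiction.
Case p_1 = False:
  Clause (p_1) is falsified — contradiction.
Both cases fail, so the formula is unsatisfiable.

No satisfying assignment exists.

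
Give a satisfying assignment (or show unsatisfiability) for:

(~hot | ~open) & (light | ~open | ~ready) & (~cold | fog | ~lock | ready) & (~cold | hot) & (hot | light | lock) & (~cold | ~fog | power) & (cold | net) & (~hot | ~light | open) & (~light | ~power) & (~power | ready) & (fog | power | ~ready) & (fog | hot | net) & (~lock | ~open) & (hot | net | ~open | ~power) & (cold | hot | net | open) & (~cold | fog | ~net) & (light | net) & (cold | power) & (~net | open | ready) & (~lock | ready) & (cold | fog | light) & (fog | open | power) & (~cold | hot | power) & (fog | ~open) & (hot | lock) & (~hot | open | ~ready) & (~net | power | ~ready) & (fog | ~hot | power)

ready=T; fog=T; hot=F; lock=T; power=T; cold=F; open=F; light=F; net=T

Set ready = True.
Set fog = True.
Try hot = True:
  (~hot | ~open) forces open = False.
  clause (~hot | open | ~ready) is falsified — backtrack.
So hot = False.
  then (~cold | hot) forces cold = False.
  then (cold | net) forces net = True.
  then (cold | power) forces power = True.
  then (hot | lock) forces lock = True.
  then (~light | ~power) forces light = False.
  then (~lock | ~open) forces open = False.
All clauses satisfied.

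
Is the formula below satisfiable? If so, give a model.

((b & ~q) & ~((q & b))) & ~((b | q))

Unsatisfiable — no assignment works.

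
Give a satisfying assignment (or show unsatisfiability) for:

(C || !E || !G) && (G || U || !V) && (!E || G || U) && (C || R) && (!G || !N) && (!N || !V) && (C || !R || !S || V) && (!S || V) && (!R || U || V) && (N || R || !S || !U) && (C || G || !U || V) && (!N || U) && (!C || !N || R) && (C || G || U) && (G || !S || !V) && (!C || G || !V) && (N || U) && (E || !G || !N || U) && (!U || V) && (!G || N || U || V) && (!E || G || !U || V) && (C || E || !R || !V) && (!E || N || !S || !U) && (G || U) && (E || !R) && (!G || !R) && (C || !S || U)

Set C = True.
Set E = True.
Try U = False:
  (!E || G || U) forces G = True.
  (!G || !N) forces N = False.
  clause (N || U) is falsified — backtrack.
So U = True.
  then (!U || V) forces V = True.
  then (!N || !V) forces N = False.
  then (!C || G || !V) forces G = True.
  then (!E || N || !S || !U) forces S = False.
  then (!G || !R) forces R = False.
All clauses satisfied.

C = True, E = True, U = True, V = True, N = False, S = False, R = False, G = True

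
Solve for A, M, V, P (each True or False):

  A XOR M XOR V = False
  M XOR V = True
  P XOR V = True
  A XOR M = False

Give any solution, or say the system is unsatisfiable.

A: True, M: True, V: False, P: True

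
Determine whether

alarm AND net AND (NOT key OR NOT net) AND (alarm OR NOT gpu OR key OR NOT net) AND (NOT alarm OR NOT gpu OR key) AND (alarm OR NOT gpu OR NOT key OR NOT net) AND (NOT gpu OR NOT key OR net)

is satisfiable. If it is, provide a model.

Unit clause (alarm) forces alarm = True.
Unit clause (net) forces net = True.
In (NOT key OR NOT net) only NOT key is left, so key = False.
In (NOT alarm OR NOT gpu OR key) only NOT gpu is left, so gpu = False.
All clauses satisfied.

key = False, alarm = True, net = True, gpu = False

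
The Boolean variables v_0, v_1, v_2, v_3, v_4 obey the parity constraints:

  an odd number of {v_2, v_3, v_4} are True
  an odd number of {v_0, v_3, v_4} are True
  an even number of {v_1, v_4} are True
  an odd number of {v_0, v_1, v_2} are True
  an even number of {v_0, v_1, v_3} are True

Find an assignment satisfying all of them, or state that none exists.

The formula is unsatisfiable.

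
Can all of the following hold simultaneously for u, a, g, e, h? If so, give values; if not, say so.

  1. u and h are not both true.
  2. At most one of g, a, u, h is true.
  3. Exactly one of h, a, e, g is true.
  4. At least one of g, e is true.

u = True, a = False, g = False, e = True, h = False

  (1) u=T, h=F — not both ✓
  (2) {g, a, u, h}: 1 true — at most one ✓
  (3) {h, a, e, g}: 1 true — exactly one ✓
  (4) {g, e}: 1 true — at least one ✓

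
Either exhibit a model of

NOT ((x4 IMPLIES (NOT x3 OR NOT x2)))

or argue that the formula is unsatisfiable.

x2: True, x3: True, x4: True

  NOT ((x4 IMPLIES (NOT x3 OR NOT x2))) = True
    x4 IMPLIES (NOT x3 OR NOT x2) = False
      NOT x3 OR NOT x2 = False
        NOT x3 = False
        NOT x2 = False
The formula evaluates to True.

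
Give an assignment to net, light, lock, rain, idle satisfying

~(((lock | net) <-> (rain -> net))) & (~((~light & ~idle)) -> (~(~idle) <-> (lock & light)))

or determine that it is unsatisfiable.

net: False, light: False, lock: True, rain: True, idle: False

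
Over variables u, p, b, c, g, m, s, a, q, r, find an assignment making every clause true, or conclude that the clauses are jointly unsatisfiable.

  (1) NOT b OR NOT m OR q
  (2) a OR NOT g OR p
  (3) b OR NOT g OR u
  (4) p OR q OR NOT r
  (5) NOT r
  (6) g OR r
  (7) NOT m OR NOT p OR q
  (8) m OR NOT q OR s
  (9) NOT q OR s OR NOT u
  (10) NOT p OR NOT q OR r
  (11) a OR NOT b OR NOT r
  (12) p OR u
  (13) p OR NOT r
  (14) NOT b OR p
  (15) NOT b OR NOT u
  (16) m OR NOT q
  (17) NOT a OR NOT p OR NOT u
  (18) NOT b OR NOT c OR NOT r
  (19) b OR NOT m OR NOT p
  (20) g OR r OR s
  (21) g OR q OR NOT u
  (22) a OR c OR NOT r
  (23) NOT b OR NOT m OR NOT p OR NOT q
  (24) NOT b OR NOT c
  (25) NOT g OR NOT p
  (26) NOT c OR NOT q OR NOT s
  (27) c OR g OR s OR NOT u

u = True, p = False, b = False, c = True, g = True, m = False, s = True, a = True, q = False, r = False

Unit clause (NOT r) forces r = False.
In (g OR r) only g is left, so g = True.
In (NOT g OR NOT p) only NOT p is left, so p = False.
In (a OR NOT g OR p) only a is left, so a = True.
In (p OR u) only u is left, so u = True.
In (NOT b OR p) only NOT b is left, so b = False.
Set c = True.
Set m = False.
  then (m OR NOT q) forces q = False.
Set s = True.
All clauses satisfied.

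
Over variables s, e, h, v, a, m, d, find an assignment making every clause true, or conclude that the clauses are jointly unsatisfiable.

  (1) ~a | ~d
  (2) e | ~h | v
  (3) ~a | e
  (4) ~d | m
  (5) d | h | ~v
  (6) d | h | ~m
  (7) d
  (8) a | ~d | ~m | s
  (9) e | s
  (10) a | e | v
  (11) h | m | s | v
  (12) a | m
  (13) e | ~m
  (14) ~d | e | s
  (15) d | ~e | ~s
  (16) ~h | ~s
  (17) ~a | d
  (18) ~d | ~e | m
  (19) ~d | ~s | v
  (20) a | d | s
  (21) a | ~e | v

s=T, e=T, h=F, v=T, a=F, m=T, d=T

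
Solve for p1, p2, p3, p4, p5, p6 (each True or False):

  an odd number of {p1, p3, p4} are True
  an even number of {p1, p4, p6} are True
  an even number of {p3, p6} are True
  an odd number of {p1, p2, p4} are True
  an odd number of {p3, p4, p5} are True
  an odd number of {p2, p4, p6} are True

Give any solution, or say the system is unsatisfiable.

Adding constraints 1, 2, 3 mod 2: every variable appears an even number of times on the left, so the left side is 0.
But the right sides sum to 1 (mod 2). 0 ≠ 1 — the system is inconsistent.

Unsatisfiable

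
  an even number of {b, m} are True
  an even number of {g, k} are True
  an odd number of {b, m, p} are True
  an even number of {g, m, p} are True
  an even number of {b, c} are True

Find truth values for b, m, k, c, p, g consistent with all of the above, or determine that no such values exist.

b: True, m: True, k: False, c: True, p: True, g: False

{b, m}: 2 true → even ✓
{g, k}: 0 true → even ✓
{b, m, p}: 3 true → odd ✓
{g, m, p}: 2 true → even ✓
{b, c}: 2 true → even ✓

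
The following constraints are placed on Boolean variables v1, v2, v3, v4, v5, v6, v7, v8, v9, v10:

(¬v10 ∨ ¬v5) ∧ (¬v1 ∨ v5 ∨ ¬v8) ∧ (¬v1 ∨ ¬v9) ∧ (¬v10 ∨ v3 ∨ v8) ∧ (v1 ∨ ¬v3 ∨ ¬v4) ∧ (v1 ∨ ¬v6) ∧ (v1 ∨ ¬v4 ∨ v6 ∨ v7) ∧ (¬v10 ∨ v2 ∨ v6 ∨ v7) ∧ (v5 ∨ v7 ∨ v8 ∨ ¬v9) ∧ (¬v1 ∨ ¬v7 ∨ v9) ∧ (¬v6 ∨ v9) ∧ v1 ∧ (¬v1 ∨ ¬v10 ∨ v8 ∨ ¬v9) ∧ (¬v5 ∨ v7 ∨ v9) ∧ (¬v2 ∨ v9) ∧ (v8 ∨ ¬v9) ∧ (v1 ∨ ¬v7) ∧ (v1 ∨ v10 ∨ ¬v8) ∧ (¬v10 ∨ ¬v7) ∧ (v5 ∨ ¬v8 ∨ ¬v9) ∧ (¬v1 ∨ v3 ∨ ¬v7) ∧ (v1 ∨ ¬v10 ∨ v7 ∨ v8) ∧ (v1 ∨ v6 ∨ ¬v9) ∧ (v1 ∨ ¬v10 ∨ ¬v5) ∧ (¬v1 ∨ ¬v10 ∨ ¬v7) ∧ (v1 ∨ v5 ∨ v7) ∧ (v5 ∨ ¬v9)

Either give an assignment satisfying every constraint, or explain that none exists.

Unit clause (v1) forces v1 = True.
In (¬v1 ∨ ¬v9) only ¬v9 is left, so v9 = False.
In (¬v1 ∨ ¬v7 ∨ v9) only ¬v7 is left, so v7 = False.
In (¬v6 ∨ v9) only ¬v6 is left, so v6 = False.
In (¬v5 ∨ v7 ∨ v9) only ¬v5 is left, so v5 = False.
In (¬v2 ∨ v9) only ¬v2 is left, so v2 = False.
In (¬v1 ∨ v5 ∨ ¬v8) only ¬v8 is left, so v8 = False.
In (¬v10 ∨ v2 ∨ v6 ∨ v7) only ¬v10 is left, so v10 = False.
Set v3 = True.
Set v4 = True.
All clauses satisfied.

v1: True; v2: False; v3: True; v4: True; v5: False; v6: False; v7: False; v8: False; v9: False; v10: False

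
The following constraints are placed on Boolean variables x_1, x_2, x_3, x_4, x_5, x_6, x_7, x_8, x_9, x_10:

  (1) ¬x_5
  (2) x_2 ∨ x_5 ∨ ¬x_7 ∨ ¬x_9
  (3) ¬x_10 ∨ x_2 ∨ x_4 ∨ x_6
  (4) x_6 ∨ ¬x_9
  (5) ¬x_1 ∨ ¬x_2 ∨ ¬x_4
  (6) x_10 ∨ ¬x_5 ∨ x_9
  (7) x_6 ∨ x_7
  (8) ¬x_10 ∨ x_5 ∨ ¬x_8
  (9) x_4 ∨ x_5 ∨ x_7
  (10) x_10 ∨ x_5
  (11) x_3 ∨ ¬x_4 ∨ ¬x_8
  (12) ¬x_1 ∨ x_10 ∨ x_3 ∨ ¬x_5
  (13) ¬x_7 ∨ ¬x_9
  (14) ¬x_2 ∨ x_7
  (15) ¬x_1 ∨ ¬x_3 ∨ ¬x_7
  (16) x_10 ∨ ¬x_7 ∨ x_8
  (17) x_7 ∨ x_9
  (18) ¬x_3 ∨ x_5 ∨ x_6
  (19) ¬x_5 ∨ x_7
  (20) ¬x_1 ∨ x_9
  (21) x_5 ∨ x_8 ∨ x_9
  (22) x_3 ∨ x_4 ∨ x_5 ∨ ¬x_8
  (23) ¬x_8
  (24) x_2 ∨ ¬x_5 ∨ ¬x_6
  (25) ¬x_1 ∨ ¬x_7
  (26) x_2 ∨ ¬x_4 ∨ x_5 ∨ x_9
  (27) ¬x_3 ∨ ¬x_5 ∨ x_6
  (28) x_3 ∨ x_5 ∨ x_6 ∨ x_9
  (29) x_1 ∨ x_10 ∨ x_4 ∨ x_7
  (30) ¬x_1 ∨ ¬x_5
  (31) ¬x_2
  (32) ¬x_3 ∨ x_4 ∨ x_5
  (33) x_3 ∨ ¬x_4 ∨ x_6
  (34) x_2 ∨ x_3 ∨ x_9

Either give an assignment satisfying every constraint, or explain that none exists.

Unit clause (¬x_5) forces x_5 = False.
In (x_10 ∨ x_5) only x_10 is left, so x_10 = True.
Unit clause (¬x_8) forces x_8 = False.
Unit clause (¬x_2) forces x_2 = False.
In (x_5 ∨ x_8 ∨ x_9) only x_9 is left, so x_9 = True.
In (x_2 ∨ x_5 ∨ ¬x_7 ∨ ¬x_9) only ¬x_7 is left, so x_7 = False.
In (x_6 ∨ ¬x_9) only x_6 is left, so x_6 = True.
In (x_4 ∨ x_5 ∨ x_7) only x_4 is left, so x_4 = True.
Set x_1 = True.
Set x_3 = False.
All clauses satisfied.

x_1=T, x_2=F, x_3=F, x_4=T, x_5=F, x_6=T, x_7=F, x_8=F, x_9=T, x_10=T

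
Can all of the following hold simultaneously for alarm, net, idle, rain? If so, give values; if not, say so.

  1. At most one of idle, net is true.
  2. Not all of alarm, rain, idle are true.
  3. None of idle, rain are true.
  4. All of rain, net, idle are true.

Case idle = True:
  Constraint (3) is violated (idle=T) — contradiction.
Case idle = False:
  Constraint (4) is violated (idle=F) — contradiction.
Both cases fail — unsatisfiable.

No satisfying assignment exists.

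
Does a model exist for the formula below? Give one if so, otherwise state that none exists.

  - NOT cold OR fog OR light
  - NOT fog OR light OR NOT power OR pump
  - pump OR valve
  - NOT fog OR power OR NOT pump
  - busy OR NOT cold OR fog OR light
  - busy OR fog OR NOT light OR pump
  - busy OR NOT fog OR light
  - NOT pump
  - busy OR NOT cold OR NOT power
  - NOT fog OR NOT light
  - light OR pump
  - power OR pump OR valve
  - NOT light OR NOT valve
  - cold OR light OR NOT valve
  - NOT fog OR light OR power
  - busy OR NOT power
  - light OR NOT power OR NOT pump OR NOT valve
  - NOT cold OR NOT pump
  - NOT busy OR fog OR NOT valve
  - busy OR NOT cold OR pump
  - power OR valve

The formula is unsatisfiable.

Case pump = True:
  Clause (NOT pump) is falsified — contradiction.
Case pump = False:
  (pump OR valve) forces valve = True.
  (light OR pump) forces light = True.
  Clause (NOT light OR NOT valve) is falsified — contradiction.
Both cases fail, so the formula is unsatisfiable.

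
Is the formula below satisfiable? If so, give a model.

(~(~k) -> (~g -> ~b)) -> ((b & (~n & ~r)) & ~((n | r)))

k=T; g=F; b=T; n=F; r=T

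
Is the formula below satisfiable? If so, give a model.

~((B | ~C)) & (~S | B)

B=F, S=F, C=T

  ~((B | ~C)) = True
    B | ~C = False
      ~C = False
  ~S | B = True
    ~S = True
Both conjuncts True, so the formula holds.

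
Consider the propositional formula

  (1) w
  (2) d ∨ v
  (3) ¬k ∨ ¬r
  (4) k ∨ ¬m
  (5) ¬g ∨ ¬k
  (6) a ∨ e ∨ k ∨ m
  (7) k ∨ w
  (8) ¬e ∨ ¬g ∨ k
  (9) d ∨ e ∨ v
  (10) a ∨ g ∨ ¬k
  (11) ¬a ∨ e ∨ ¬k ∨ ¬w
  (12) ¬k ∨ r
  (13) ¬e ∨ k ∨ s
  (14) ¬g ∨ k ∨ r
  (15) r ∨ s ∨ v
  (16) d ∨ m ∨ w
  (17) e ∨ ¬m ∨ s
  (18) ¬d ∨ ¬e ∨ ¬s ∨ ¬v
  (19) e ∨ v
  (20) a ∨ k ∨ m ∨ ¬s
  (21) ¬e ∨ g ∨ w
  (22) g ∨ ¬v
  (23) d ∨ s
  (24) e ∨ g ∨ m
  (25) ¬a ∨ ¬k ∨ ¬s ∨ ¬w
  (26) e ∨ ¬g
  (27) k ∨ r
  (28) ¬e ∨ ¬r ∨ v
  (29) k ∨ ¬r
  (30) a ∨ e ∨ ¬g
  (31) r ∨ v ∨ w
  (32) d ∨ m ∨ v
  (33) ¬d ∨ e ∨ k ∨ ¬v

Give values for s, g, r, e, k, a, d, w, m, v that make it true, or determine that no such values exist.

The formula is unsatisfiable.

Case r = True:
  (w) forces w = True.
  (¬k ∨ ¬r) forces k = False.
  Clause (k ∨ ¬r) is falsified — contradiction.
Case r = False:
  (w) forces w = True.
  (¬k ∨ r) forces k = False.
  Clause (k ∨ r) is falsified — contradiction.
Both cases fail, so the formula is unsatisfiable.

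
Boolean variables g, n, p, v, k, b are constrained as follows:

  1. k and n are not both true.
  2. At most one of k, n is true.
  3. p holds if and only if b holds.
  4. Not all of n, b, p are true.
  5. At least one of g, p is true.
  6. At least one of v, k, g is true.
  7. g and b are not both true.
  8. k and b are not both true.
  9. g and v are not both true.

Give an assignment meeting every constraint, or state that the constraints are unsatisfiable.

g = False, n = False, p = True, v = True, k = False, b = True

  (1) k=F, n=F — not both ✓
  (2) {k, n}: 0 true — at most one ✓
  (3) p=T, b=T — same ✓
  (4) {n, b, p}: 2/3 true — not all ✓
  (5) {g, p}: 1 true — at least one ✓
  (6) {v, k, g}: 1 true — at least one ✓
  (7) g=F, b=T — not both ✓
  (8) k=F, b=T — not both ✓
  (9) g=F, v=T — not both ✓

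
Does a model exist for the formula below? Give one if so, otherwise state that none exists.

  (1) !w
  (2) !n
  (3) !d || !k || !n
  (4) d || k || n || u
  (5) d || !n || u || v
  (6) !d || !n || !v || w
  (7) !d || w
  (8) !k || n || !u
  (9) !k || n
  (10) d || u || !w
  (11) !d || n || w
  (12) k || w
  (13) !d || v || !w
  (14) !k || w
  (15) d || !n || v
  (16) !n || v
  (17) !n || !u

UNSATISFIABLE

Case k = True:
  (!w) forces w = False.
  Clause (!k || w) is falsified — contradiction.
Case k = False:
  (!w) forces w = False.
  Clause (k || w) is falsified — contradiction.
Both cases fail, so the formula is unsatisfiable.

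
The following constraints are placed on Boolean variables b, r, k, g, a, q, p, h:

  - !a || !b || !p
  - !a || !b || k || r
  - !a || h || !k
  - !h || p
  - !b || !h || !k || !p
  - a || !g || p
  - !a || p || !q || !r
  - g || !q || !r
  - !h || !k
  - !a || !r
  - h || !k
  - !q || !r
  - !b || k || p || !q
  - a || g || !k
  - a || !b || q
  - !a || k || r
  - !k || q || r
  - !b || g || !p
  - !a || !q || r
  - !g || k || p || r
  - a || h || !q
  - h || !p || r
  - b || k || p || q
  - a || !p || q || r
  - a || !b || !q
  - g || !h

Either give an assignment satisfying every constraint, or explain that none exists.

b=F, r=T, k=F, g=T, a=F, q=F, p=T, h=T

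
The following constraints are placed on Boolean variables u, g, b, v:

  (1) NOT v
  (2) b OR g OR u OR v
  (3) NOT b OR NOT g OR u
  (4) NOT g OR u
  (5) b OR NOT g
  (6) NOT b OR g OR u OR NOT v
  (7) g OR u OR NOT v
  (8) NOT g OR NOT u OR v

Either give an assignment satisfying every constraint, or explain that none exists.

Unit clause (NOT v) forces v = False.
Set u = True.
  then (NOT g OR NOT u OR v) forces g = False.
Set b = False.
Check each clause:
  (NOT v): NOT v holds.
  (b OR g OR u OR v): u holds.
  (NOT b OR NOT g OR u): NOT b holds.
  (NOT g OR u): NOT g holds.
  (b OR NOT g): NOT g holds.
  (NOT b OR g OR u OR NOT v): NOT b holds.
  (g OR u OR NOT v): u holds.
  (NOT g OR NOT u OR v): NOT g holds.
All clauses satisfied.

u: True, g: False, b: False, v: False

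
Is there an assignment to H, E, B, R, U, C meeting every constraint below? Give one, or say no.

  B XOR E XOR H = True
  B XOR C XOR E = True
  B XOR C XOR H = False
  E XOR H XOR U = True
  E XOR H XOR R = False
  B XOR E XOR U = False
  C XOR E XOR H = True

Unsatisfiable

Adding constraints 2, 4, 6, 7 mod 2: every variable appears an even number of times on the left, so the left side is 0.
But the right sides sum to 1 (mod 2). 0 ≠ 1 — the system is inconsistent.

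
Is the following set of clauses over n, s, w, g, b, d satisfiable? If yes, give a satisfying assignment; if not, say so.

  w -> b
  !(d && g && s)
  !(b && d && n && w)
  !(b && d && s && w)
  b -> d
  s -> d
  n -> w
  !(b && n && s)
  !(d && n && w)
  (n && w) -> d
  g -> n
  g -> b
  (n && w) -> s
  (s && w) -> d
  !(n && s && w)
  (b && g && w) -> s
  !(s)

n = False, s = False, w = False, g = False, b = False, d = False

Unit clause (!s) forces s = False.
Try n = True:
  (!n || w) forces w = True.
  clause (!n || s || !w) is falsified — backtrack.
So n = False.
  then (!g || n) forces g = False.
Set w = False.
Set b = False.
Set d = False.
All clauses satisfied.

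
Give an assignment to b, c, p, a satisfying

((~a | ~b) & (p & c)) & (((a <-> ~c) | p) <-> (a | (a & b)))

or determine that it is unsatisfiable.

b: False; c: True; p: True; a: True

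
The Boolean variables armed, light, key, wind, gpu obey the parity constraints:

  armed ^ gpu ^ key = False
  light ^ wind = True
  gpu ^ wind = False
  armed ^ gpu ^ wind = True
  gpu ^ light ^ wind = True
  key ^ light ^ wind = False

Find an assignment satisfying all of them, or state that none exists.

armed: True, light: True, key: True, wind: False, gpu: False

armed ^ gpu ^ key = T ^ F ^ T = False ✓
light ^ wind = T ^ F = True ✓
gpu ^ wind = F ^ F = False ✓
armed ^ gpu ^ wind = T ^ F ^ F = True ✓
gpu ^ light ^ wind = F ^ T ^ F = True ✓
key ^ light ^ wind = T ^ T ^ F = False ✓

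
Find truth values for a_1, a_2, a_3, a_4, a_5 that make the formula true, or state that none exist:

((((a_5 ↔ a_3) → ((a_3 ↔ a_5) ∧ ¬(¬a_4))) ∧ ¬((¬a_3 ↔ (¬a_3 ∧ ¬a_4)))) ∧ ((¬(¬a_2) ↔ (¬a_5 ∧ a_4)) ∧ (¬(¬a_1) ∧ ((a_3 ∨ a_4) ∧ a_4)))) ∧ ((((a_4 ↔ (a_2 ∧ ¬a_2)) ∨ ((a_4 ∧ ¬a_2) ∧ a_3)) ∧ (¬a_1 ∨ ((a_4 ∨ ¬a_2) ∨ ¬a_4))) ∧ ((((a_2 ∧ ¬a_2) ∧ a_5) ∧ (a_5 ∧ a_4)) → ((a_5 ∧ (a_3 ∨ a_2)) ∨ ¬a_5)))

Case a_4 = True: the formula simplifies to ((((a_5 ↔ a_3) → (a_3 ↔ a_5)) ∧ ¬a_3) ∧ ((¬(¬a_2) ↔ ¬a_5) ∧ ¬(¬a_1))) ∧ (((a_2 ∧ ¬a_2) ∨ (¬a_2 ∧ a_3)) ∧ ((((a_2 ∧ ¬a_2) ∧ a_5) ∧ a_5) → ((a_5 ∧ (a_3 ∨ a_2)) ∨ ¬a_5))).
  a_2 = True: the conjunct (a_2 ∧ ¬a_2) ∨ (¬a_2 ∧ a_3) becomes (True ∧ False) ∨ (False ∧ a_3) = False.
  a_2 = False: simplifies to ((((a_5 ↔ a_3) → (a_3 ↔ a_5)) ∧ ¬a_3) ∧ (a_5 ∧ ¬(¬a_1))) ∧ a_3.
    a_3 = True: the conjunct ¬a_3 is False.
    a_3 = False: the conjunct a_3 is False.
Case a_4 = False: the conjunct a_4 is False.
Both cases fail — unsatisfiable.

UNSATISFIABLE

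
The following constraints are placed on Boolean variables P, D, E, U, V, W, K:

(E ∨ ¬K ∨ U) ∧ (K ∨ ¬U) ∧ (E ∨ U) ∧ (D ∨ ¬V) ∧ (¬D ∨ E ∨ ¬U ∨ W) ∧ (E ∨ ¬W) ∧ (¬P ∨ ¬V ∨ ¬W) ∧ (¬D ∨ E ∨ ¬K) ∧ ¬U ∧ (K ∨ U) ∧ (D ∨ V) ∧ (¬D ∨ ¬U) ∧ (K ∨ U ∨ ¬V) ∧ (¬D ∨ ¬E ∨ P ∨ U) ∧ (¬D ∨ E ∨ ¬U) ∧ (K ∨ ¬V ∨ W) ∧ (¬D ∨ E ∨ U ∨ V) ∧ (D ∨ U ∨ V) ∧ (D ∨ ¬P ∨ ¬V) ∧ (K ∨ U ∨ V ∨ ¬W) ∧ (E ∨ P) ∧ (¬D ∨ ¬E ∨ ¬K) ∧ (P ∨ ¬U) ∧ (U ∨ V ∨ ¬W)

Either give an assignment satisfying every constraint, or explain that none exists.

Unsatisfiable

Case D = True:
  (¬U) forces U = False.
  (E ∨ U) forces E = True.
  (K ∨ U) forces K = True.
  Clause (¬D ∨ ¬E ∨ ¬K) is falsified — contradiction.
Case D = False:
  (D ∨ ¬V) forces V = False.
  Clause (D ∨ V) is falsified — contradiction.
Both cases fail, so the formula is unsatisfiable.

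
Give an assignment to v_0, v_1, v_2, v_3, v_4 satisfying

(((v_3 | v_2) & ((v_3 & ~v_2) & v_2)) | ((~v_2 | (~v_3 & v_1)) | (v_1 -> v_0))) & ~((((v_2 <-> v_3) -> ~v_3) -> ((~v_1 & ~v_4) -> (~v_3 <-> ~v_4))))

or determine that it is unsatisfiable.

v_0=T; v_1=F; v_2=F; v_3=T; v_4=F

  ((v_3 | v_2) & ((v_3 & ~v_2) & v_2)) | ((~v_2 | (~v_3 & v_1)) | (v_1 -> v_0)) = True
    (v_3 | v_2) & ((v_3 & ~v_2) & v_2) = False
      v_3 | v_2 = True
      (v_3 & ~v_2) & v_2 = False
        v_3 & ~v_2 = True
          ~v_2 = True
    (~v_2 | (~v_3 & v_1)) | (v_1 -> v_0) = True
      ~v_2 | (~v_3 & v_1) = True
        ~v_2 = True
        ~v_3 & v_1 = False
          ~v_3 = False
      v_1 -> v_0 = True
  ~((((v_2 <-> v_3) -> ~v_3) -> ((~v_1 & ~v_4) -> (~v_3 <-> ~v_4)))) = True
    ((v_2 <-> v_3) -> ~v_3) -> ((~v_1 & ~v_4) -> (~v_3 <-> ~v_4)) = False
      (v_2 <-> v_3) -> ~v_3 = True
        v_2 <-> v_3 = False
        ~v_3 = False
      (~v_1 & ~v_4) -> (~v_3 <-> ~v_4) = False
        ~v_1 & ~v_4 = True
          ~v_1 = True
          ~v_4 = True
        ~v_3 <-> ~v_4 = False
          ~v_3 = False
          ~v_4 = True
Both conjuncts True, so the formula holds.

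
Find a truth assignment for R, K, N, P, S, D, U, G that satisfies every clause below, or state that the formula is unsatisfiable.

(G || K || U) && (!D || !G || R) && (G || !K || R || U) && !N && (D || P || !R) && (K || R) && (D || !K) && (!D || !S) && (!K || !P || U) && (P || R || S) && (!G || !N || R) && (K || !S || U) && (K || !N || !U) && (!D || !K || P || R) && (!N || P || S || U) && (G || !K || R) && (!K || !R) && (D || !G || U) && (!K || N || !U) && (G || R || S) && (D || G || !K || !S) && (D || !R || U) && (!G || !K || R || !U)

Unit clause (!N) forces N = False.
Try R = False:
  (K || R) forces K = True.
  (D || !K) forces D = True.
  (!D || !G || R) forces G = False.
  clause (G || !K || R) is falsified — backtrack.
So R = True.
  then (!K || !R) forces K = False.
Set P = True.
Set S = False.
Set D = True.
Set U = False.
  then (G || K || U) forces G = True.
All clauses satisfied.

R = True, K = False, N = False, P = True, S = False, D = True, U = False, G = True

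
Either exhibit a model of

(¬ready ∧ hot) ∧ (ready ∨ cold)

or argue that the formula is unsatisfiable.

ready=F, cold=T, hot=T

  ¬ready ∧ hot = True
    ¬ready = True
  ready ∨ cold = True
Both conjuncts True, so the formula holds.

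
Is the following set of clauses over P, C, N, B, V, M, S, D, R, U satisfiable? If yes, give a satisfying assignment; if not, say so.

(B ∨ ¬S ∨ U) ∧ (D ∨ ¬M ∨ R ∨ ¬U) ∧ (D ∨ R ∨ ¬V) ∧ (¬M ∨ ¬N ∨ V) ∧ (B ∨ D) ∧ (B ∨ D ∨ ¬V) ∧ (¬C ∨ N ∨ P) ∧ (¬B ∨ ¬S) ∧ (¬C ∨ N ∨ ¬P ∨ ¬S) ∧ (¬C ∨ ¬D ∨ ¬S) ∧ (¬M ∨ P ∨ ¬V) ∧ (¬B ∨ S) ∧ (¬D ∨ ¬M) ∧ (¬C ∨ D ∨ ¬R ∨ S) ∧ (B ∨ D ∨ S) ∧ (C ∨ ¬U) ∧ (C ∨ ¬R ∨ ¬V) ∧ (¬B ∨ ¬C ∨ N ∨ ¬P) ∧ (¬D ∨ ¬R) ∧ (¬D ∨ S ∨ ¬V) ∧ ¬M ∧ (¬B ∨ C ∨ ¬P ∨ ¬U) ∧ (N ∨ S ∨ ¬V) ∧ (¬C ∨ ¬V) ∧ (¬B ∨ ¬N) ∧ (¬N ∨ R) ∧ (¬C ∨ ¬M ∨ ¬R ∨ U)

P = False; C = False; N = False; B = False; V = False; M = False; S = False; D = True; R = False; U = False

Unit clause (¬M) forces M = False.
Set P = False.
Set C = False.
  then (C ∨ ¬U) forces U = False.
Try N = True:
  (¬B ∨ ¬N) forces B = False.
  (B ∨ ¬S ∨ U) forces S = False.
  (B ∨ D) forces D = True.
  (¬D ∨ ¬R) forces R = False.
  clause (¬N ∨ R) is falsified — backtrack.
So N = False.
Set B = False.
  then (B ∨ ¬S ∨ U) forces S = False.
  then (B ∨ D) forces D = True.
  then (¬D ∨ ¬R) forces R = False.
  then (¬D ∨ S ∨ ¬V) forces V = False.
All clauses satisfied.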